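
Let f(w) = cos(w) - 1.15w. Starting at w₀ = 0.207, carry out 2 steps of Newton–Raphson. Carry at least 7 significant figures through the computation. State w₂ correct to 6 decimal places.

0.678680

f'(w) = -sin(w) - 1.15
w_0 = 0.207000: f = 0.740602, f' = -1.355525 → w_1 = 0.207000 - (0.740602)/(-1.355525) = 0.753358
w_1 = 0.753358: f = -0.136966, f' = -1.834092 → w_2 = 0.753358 - (-0.136966)/(-1.834092) = 0.678680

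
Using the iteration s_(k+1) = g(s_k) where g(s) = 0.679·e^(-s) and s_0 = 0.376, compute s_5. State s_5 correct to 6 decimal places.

s_1 = g(0.376000) = 0.466203
s_2 = g(0.466203) = 0.425991
s_3 = g(0.425991) = 0.443470
s_4 = g(0.443470) = 0.435786
s_5 = g(0.435786) = 0.439147

0.439147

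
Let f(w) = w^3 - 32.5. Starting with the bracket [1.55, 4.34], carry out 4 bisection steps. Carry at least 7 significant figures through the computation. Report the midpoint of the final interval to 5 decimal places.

f(1.550000) = -28.776125, f(4.340000) = 49.246504 (opposite signs)
step 1: m = 2.945000, f(m) = -6.957941 < 0 → root in [2.945000, 4.340000]
step 2: m = 3.642500, f(m) = 15.827984 > 0 → root in [2.945000, 3.642500]
step 3: m = 3.293750, f(m) = 3.233199 > 0 → root in [2.945000, 3.293750]
step 4: m = 3.119375, f(m) = -2.146920 < 0 → root in [3.119375, 3.293750]
Midpoint of [3.119375, 3.293750] = 3.206562

3.20656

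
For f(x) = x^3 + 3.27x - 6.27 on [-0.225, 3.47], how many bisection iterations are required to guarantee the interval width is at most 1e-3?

Initial width b − a = 3.47 − -0.225 = 3.695000.
After n steps the width is (b−a)/2^n; need (b−a)/2^n ≤ 1e-3.
So n ≥ log₂(3.695000/1e-3) = log₂(3695.0000) ≈ 11.8514.
Hence n = 12.

12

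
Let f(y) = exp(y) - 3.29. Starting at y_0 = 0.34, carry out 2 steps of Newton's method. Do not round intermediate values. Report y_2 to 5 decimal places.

f'(y) = exp(y)
y_0 = 0.340000: f = -1.885052, f' = 1.404948 → y_1 = 0.340000 - (-1.885052)/(1.404948) = 1.681724
y_1 = 1.681724: f = 2.084816, f' = 5.374816 → y_2 = 1.681724 - (2.084816)/(5.374816) = 1.293838

1.29384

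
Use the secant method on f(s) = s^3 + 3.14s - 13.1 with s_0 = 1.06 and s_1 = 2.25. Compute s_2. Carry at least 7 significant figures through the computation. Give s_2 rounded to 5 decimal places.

1.79269

f(s_0) = -8.580584, f(s_1) = 5.355625
s_2 = 2.250000 - (5.355625)·(2.250000 - 1.060000)/(5.355625 - (-8.580584)) = 1.792688; f(s_2) = -1.709742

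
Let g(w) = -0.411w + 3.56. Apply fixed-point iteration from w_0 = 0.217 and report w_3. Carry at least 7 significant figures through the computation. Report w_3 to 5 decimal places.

2.68313

w_1 = g(0.217000) = 3.470813
w_2 = g(3.470813) = 2.133496
w_3 = g(2.133496) = 2.683133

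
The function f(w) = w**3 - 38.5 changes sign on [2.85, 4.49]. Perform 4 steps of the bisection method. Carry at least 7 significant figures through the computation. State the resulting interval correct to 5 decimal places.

f(2.850000) = -15.350875, f(4.490000) = 52.018849 (opposite signs)
step 1: m = 3.670000, f(m) = 10.930863 > 0 → root in [2.850000, 3.670000]
step 2: m = 3.260000, f(m) = -3.854024 < 0 → root in [3.260000, 3.670000]
step 3: m = 3.465000, f(m) = 3.101570 > 0 → root in [3.260000, 3.465000]
step 4: m = 3.362500, f(m) = -0.482209 < 0 → root in [3.362500, 3.465000]

[3.36250, 3.46500]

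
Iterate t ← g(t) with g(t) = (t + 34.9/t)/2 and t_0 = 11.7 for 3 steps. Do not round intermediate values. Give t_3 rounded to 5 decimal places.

t_1 = g(11.700000) = 7.341453
t_2 = g(7.341453) = 6.047640
t_3 = g(6.047640) = 5.909243

5.90924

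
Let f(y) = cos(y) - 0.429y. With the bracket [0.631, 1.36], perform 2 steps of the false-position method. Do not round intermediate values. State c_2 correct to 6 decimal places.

f(0.631000) = 0.536739, f(1.360000) = -0.374201
step 1: c = 1.060537, f(c) = 0.033433 > 0 → new bracket [1.060537, 1.360000]
step 2: c = 1.085098, f(c) = 0.001319 > 0 → new bracket [1.085098, 1.360000]

1.085098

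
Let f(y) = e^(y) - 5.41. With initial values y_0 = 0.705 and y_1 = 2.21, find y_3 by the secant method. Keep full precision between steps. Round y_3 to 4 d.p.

Secant update: y_(k+1) = y_k − f(y_k)·(y_k − y_(k-1))/(f(y_k) − f(y_(k-1))).
f(y_0) = -3.386153, f(y_1) = 3.705716
y_2 = 2.210000 - (3.705716)·(2.210000 - 0.705000)/(3.705716 - (-3.386153)) = 1.423592; f(y_2) = -1.257992
y_3 = 1.423592 - (-1.257992)·(1.423592 - 2.210000)/(-1.257992 - (3.705716)) = 1.622898; f(y_3) = -0.342246

1.6229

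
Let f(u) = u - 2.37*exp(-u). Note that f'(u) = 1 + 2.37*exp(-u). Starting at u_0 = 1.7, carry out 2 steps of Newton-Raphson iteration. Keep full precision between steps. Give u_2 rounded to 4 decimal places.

Newton update: u ← u − f(u)/f'(u).
u_0 = 1.700000: f = 1.267040, f' = 1.432960 → u_1 = 1.700000 - (1.267040)/(1.432960) = 0.815788
u_1 = 0.815788: f = -0.232440, f' = 2.048229 → u_2 = 0.815788 - (-0.232440)/(2.048229) = 0.929272

0.9293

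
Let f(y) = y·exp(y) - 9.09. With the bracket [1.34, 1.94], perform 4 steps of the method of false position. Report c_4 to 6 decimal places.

False-position update: c = (a·f(b) − b·f(a))/(f(b) − f(a)); replace the endpoint whose sign matches f(c).
f(1.340000) = -3.972482, f(1.940000) = 4.409977
step 1: c = 1.624342, f(c) = -0.846330 < 0 → new bracket [1.624342, 1.940000]
step 2: c = 1.675167, f(c) = -0.145129 < 0 → new bracket [1.675167, 1.940000]
step 3: c = 1.683605, f(c) = -0.023898 < 0 → new bracket [1.683605, 1.940000]
step 4: c = 1.684987, f(c) = -0.003909 < 0 → new bracket [1.684987, 1.940000]

1.684987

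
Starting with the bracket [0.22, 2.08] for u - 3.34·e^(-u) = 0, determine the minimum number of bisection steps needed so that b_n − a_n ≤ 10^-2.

Initial width b − a = 2.08 − 0.22 = 1.860000.
After n steps the width is (b−a)/2^n; need (b−a)/2^n ≤ 10^-2.
So n ≥ log₂(1.860000/10^-2) = log₂(186.0000) ≈ 7.5392.
Hence n = 8.

8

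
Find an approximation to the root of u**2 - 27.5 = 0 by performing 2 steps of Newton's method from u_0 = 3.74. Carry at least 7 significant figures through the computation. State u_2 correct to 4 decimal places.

f'(u) = 2u
u_0 = 3.740000: f = -13.512400, f' = 7.480000 → u_1 = 3.740000 - (-13.512400)/(7.480000) = 5.546471
u_1 = 5.546471: f = 3.263336, f' = 11.092941 → u_2 = 5.546471 - (3.263336)/(11.092941) = 5.252289

5.2523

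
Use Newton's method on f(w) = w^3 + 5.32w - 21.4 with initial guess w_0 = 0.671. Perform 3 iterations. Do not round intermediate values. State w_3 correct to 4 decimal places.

f'(w) = 3w^2 + 5.32
w_0 = 0.671000: f = -17.528168, f' = 6.670723 → w_1 = 0.671000 - (-17.528168)/(6.670723) = 3.298626
w_1 = 3.298626: f = 32.040838, f' = 37.962810 → w_2 = 3.298626 - (32.040838)/(37.962810) = 2.454620
w_2 = 2.454620: f = 6.448067, f' = 23.395485 → w_3 = 2.454620 - (6.448067)/(23.395485) = 2.179009

2.1790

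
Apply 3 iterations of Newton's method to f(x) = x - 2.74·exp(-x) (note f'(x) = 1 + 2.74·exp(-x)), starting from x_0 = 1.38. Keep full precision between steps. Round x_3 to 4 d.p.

x_0 = 1.380000: f = 0.690675, f' = 1.689325 → x_1 = 1.380000 - (0.690675)/(1.689325) = 0.971153
x_1 = 0.971153: f = -0.066337, f' = 2.037490 → x_2 = 0.971153 - (-0.066337)/(2.037490) = 1.003711
x_2 = 1.003711: f = -0.000544, f' = 2.004255 → x_3 = 1.003711 - (-0.000544)/(2.004255) = 1.003983

1.0040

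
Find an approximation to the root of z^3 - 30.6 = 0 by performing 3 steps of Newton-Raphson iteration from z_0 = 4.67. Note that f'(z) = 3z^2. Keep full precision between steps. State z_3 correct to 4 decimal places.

3.1288

z_0 = 4.670000: f = 71.247563, f' = 65.426700 → z_1 = 4.670000 - (71.247563)/(65.426700) = 3.581032
z_1 = 3.581032: f = 15.322415, f' = 38.471377 → z_2 = 3.581032 - (15.322415)/(38.471377) = 3.182751
z_2 = 3.182751: f = 1.640974, f' = 30.389719 → z_3 = 3.182751 - (1.640974)/(30.389719) = 3.128754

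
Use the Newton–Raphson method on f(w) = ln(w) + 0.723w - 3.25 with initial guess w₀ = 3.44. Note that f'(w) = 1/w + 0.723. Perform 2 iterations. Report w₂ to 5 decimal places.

2.98334

Newton update: w ← w − f(w)/f'(w).
w_0 = 3.440000: f = 0.472591, f' = 1.013698 → w_1 = 3.440000 - (0.472591)/(1.013698) = 2.973794
w_1 = 2.973794: f = -0.010108, f' = 1.059271 → w_2 = 2.973794 - (-0.010108)/(1.059271) = 2.983337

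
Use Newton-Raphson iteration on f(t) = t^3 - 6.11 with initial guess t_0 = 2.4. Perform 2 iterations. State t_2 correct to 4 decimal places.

f'(t) = 3t^2
t_0 = 2.400000: f = 7.714000, f' = 17.280000 → t_1 = 2.400000 - (7.714000)/(17.280000) = 1.953588
t_1 = 1.953588: f = 1.345880, f' = 11.449518 → t_2 = 1.953588 - (1.345880)/(11.449518) = 1.836039

1.8360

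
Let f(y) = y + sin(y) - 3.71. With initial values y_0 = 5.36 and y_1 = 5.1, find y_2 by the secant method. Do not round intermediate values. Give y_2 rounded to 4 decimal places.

Secant update: y_(k+1) = y_k − f(y_k)·(y_k − y_(k-1))/(f(y_k) − f(y_(k-1))).
f(y_0) = 0.852473, f(y_1) = 0.464185
y_2 = 5.100000 - (0.464185)·(5.100000 - 5.360000)/(0.464185 - (0.852473)) = 4.789178; f(y_2) = 0.082125

4.7892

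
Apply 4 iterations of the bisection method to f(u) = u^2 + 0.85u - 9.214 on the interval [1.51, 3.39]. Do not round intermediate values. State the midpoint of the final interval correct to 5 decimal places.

2.62625

f(1.510000) = -5.650400, f(3.390000) = 5.159600 (opposite signs)
step 1: m = 2.450000, f(m) = -1.129000 < 0 → root in [2.450000, 3.390000]
step 2: m = 2.920000, f(m) = 1.794400 > 0 → root in [2.450000, 2.920000]
step 3: m = 2.685000, f(m) = 0.277475 > 0 → root in [2.450000, 2.685000]
step 4: m = 2.567500, f(m) = -0.439569 < 0 → root in [2.567500, 2.685000]
Midpoint of [2.567500, 2.685000] = 2.626250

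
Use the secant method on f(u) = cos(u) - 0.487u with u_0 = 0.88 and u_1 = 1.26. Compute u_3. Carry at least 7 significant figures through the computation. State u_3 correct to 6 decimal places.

1.039587

f(u_0) = 0.208591, f(u_1) = -0.307803
u_2 = 1.260000 - (-0.307803)·(1.260000 - 0.880000)/(-0.307803 - (0.208591)) = 1.033496; f(u_2) = 0.008506
u_3 = 1.033496 - (0.008506)·(1.033496 - 1.260000)/(0.008506 - (-0.307803)) = 1.039587; f(u_3) = 0.000297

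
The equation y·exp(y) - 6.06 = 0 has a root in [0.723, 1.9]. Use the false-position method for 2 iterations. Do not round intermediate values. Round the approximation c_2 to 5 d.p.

1.36751

False-position update: c = (a·f(b) − b·f(a))/(f(b) − f(a)); replace the endpoint whose sign matches f(c).
f(0.723000) = -4.570182, f(1.900000) = 6.643199
step 1: c = 1.202704, f(c) = -2.056070 < 0 → new bracket [1.202704, 1.900000]
step 2: c = 1.367510, f(c) = -0.691755 < 0 → new bracket [1.367510, 1.900000]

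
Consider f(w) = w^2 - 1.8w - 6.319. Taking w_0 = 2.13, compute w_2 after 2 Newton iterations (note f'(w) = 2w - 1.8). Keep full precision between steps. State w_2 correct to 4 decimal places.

3.6712

w_0 = 2.130000: f = -5.616100, f' = 2.460000 → w_1 = 2.130000 - (-5.616100)/(2.460000) = 4.412967
w_1 = 4.412967: f = 5.211941, f' = 7.025935 → w_2 = 4.412967 - (5.211941)/(7.025935) = 3.671153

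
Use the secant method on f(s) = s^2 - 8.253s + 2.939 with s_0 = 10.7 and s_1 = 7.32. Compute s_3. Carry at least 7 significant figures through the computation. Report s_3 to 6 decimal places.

7.893378

f(s_0) = 29.121900, f(s_1) = -3.890560
s_2 = 7.320000 - (-3.890560)·(7.320000 - 10.700000)/(-3.890560 - (29.121900)) = 7.718337; f(s_2) = -1.187707
s_3 = 7.718337 - (-1.187707)·(7.718337 - 7.320000)/(-1.187707 - (-3.890560)) = 7.893378; f(s_3) = 0.100364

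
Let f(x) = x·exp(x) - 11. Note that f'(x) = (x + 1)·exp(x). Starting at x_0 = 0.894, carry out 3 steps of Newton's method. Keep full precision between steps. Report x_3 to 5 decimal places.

x_0 = 0.894000: f = -8.814269, f' = 4.630621 → x_1 = 0.894000 - (-8.814269)/(4.630621) = 2.797474
x_1 = 2.797474: f = 34.887439, f' = 62.290605 → x_2 = 2.797474 - (34.887439)/(62.290605) = 2.237399
x_2 = 2.237399: f = 9.962035, f' = 30.330966 → x_3 = 2.237399 - (9.962035)/(30.330966) = 1.908955

1.90895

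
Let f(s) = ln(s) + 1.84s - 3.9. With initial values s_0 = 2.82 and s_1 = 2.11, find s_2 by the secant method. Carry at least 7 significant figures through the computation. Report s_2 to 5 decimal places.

1.78575

f(s_0) = 2.325537, f(s_1) = 0.729088
s_2 = 2.110000 - (0.729088)·(2.110000 - 2.820000)/(0.729088 - (2.325537)) = 1.785748; f(s_2) = -0.034387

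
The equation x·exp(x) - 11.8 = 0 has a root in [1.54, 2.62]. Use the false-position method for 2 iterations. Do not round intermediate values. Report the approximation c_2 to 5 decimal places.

f(1.540000) = -4.616531, f(2.620000) = 24.187596
step 1: c = 1.713095, f(c) = -2.299002 < 0 → new bracket [1.713095, 2.620000]
step 2: c = 1.791813, f(c) = -1.048542 < 0 → new bracket [1.791813, 2.620000]

1.79181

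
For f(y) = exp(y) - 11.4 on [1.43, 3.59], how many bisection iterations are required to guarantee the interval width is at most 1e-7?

Initial width b − a = 3.59 − 1.43 = 2.160000.
After n steps the width is (b−a)/2^n; need (b−a)/2^n ≤ 1e-7.
So n ≥ log₂(2.160000/1e-7) = log₂(21600000.0000) ≈ 24.3645.
Hence n = 25.

25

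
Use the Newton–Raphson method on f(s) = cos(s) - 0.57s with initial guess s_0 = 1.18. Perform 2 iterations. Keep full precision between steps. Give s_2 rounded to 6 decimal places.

f'(s) = -sin(s) - 0.57
s_0 = 1.180000: f = -0.291675, f' = -1.494606 → s_1 = 1.180000 - (-0.291675)/(-1.494606) = 0.984848
s_1 = 0.984848: f = -0.008374, f' = -1.403188 → s_2 = 0.984848 - (-0.008374)/(-1.403188) = 0.978880

0.978880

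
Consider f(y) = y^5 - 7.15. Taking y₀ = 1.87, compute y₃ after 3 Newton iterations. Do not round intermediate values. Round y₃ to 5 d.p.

f'(y) = 5y⁴
y_0 = 1.870000: f = 15.716939, f' = 61.141548 → y_1 = 1.870000 - (15.716939)/(61.141548) = 1.612942
y_1 = 1.612942: f = 3.766752, f' = 33.841121 → y_2 = 1.612942 - (3.766752)/(33.841121) = 1.501635
y_2 = 1.501635: f = 0.485222, f' = 25.423031 → y_3 = 1.501635 - (0.485222)/(25.423031) = 1.482549

1.48255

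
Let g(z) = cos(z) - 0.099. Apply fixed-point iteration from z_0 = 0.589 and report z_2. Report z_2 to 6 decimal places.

0.644507

z_1 = g(0.589000) = 0.732497
z_2 = g(0.732497) = 0.644507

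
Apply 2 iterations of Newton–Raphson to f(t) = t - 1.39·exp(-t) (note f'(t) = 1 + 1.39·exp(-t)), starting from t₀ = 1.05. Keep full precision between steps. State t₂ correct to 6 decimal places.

0.694128

t_0 = 1.050000: f = 0.563587, f' = 1.486413 → t_1 = 1.050000 - (0.563587)/(1.486413) = 0.670841
t_1 = 0.670841: f = -0.039835, f' = 1.710677 → t_2 = 0.670841 - (-0.039835)/(1.710677) = 0.694128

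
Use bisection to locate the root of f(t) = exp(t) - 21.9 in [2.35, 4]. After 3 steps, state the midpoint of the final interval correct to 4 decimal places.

f(2.350000) = -11.414430, f(4.000000) = 32.698150 (opposite signs)
step 1: m = 3.175000, f(m) = 2.026820 > 0 → root in [2.350000, 3.175000]
step 2: m = 2.762500, f(m) = -6.060608 < 0 → root in [2.762500, 3.175000]
step 3: m = 2.968750, f(m) = -2.432430 < 0 → root in [2.968750, 3.175000]
Midpoint of [2.968750, 3.175000] = 3.071875

3.0719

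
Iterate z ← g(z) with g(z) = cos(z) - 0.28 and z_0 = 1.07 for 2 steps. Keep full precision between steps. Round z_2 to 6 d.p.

0.700042

z_1 = g(1.070000) = 0.200124
z_2 = g(0.200124) = 0.700042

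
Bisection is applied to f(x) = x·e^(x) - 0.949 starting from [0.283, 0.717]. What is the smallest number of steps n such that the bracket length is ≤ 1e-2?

6

Initial width b − a = 0.717 − 0.283 = 0.434000.
After n steps the width is (b−a)/2^n; need (b−a)/2^n ≤ 1e-2.
So n ≥ log₂(0.434000/1e-2) = log₂(43.4000) ≈ 5.4396.
Hence n = 6.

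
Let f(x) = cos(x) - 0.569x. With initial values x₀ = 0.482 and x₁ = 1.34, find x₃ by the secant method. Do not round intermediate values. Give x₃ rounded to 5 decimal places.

0.97734

Secant update: x_(k+1) = x_k − f(x_k)·(x_k − x_(k-1))/(f(x_k) − f(x_(k-1))).
f(x_0) = 0.611812, f(x_1) = -0.533707
x_2 = 1.340000 - (-0.533707)·(1.340000 - 0.482000)/(-0.533707 - (0.611812)) = 0.940250; f(x_2) = 0.054583
x_3 = 0.940250 - (0.054583)·(0.940250 - 1.340000)/(0.054583 - (-0.533707)) = 0.977340; f(x_3) = 0.003123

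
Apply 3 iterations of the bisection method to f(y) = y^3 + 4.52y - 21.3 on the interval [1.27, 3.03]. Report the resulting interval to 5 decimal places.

f(1.270000) = -13.511217, f(3.030000) = 20.213727 (opposite signs)
step 1: m = 2.150000, f(m) = -1.643625 < 0 → root in [2.150000, 3.030000]
step 2: m = 2.590000, f(m) = 7.780779 > 0 → root in [2.150000, 2.590000]
step 3: m = 2.370000, f(m) = 2.724453 > 0 → root in [2.150000, 2.370000]

[2.15000, 2.37000]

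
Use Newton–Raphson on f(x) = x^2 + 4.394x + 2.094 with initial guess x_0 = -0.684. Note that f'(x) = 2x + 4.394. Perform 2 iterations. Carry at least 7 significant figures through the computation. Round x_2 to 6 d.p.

-0.543866

x_0 = -0.684000: f = -0.443640, f' = 3.026000 → x_1 = -0.684000 - (-0.443640)/(3.026000) = -0.537391
x_1 = -0.537391: f = 0.021494, f' = 3.319219 → x_2 = -0.537391 - (0.021494)/(3.319219) = -0.543866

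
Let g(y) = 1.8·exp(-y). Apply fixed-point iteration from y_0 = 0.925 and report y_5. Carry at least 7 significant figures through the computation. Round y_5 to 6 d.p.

y_1 = g(0.925000) = 0.713757
y_2 = g(0.713757) = 0.881641
y_3 = g(0.881641) = 0.745385
y_4 = g(0.745385) = 0.854193
y_5 = g(0.854193) = 0.766128

0.766128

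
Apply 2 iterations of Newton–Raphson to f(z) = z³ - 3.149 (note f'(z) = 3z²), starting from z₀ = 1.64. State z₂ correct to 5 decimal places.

Newton update: z ← z − f(z)/f'(z).
z_0 = 1.640000: f = 1.261944, f' = 8.068800 → z_1 = 1.640000 - (1.261944)/(8.068800) = 1.483602
z_1 = 1.483602: f = 0.116519, f' = 6.603225 → z_2 = 1.483602 - (0.116519)/(6.603225) = 1.465956

1.46596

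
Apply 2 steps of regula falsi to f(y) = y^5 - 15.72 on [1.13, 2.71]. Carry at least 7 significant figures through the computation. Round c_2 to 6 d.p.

1.404596

f(1.130000) = -13.877565, f(2.710000) = 130.446031
step 1: c = 1.281926, f(c) = -12.258094 < 0 → new bracket [1.281926, 2.710000]
step 2: c = 1.404596, f(c) = -10.252900 < 0 → new bracket [1.404596, 2.710000]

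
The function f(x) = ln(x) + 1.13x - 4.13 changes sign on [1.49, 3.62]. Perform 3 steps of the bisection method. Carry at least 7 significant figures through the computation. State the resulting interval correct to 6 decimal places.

f(1.490000) = -2.047524, f(3.620000) = 1.247074 (opposite signs)
step 1: m = 2.555000, f(m) = -0.304798 < 0 → root in [2.555000, 3.620000]
step 2: m = 3.087500, f(m) = 0.486237 > 0 → root in [2.555000, 3.087500]
step 3: m = 2.821250, f(m) = 0.095193 > 0 → root in [2.555000, 2.821250]

[2.555000, 2.821250]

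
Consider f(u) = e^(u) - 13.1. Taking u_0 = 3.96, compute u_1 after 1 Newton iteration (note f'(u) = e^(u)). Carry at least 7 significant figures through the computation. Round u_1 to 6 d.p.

3.209727

Newton update: u ← u − f(u)/f'(u).
u_0 = 3.960000: f = 39.357326, f' = 52.457326 → u_1 = 3.960000 - (39.357326)/(52.457326) = 3.209727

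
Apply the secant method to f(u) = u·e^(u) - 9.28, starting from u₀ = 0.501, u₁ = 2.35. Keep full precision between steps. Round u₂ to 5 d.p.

Secant update: u_(k+1) = u_k − f(u_k)·(u_k − u_(k-1))/(f(u_k) − f(u_(k-1))).
f(u_0) = -8.453164, f(u_1) = 15.361089
u_2 = 2.350000 - (15.361089)·(2.350000 - 0.501000)/(15.361089 - (-8.453164)) = 1.157325; f(u_2) = -5.598070

1.15733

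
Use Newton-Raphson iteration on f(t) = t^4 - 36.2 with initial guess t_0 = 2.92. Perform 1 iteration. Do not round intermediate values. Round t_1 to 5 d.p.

f'(t) = 4t^3
t_0 = 2.920000: f = 36.499497, f' = 99.588352 → t_1 = 2.920000 - (36.499497)/(99.588352) = 2.553496

2.55350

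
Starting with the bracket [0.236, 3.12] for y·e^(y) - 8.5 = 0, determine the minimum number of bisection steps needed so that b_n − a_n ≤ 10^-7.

Initial width b − a = 3.12 − 0.236 = 2.884000.
After n steps the width is (b−a)/2^n; need (b−a)/2^n ≤ 10^-7.
So n ≥ log₂(2.884000/10^-7) = log₂(28840000.0000) ≈ 24.7816.
Hence n = 25.

25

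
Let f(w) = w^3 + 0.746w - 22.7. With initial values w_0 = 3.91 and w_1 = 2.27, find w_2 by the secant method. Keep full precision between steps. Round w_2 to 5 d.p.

Secant update: w_(k+1) = w_k − f(w_k)·(w_k − w_(k-1))/(f(w_k) − f(w_(k-1))).
f(w_0) = 39.993331, f(w_1) = -9.309497
w_2 = 2.270000 - (-9.309497)·(2.270000 - 3.910000)/(-9.309497 - (39.993331)) = 2.579669; f(w_2) = -3.608656

2.57967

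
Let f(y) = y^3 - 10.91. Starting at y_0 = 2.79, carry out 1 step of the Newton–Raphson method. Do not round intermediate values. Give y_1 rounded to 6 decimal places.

2.327192

f'(y) = 3y^2
y_0 = 2.790000: f = 10.807639, f' = 23.352300 → y_1 = 2.790000 - (10.807639)/(23.352300) = 2.327192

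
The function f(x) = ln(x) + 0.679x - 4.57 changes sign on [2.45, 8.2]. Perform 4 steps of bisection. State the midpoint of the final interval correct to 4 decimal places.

4.4266

f(2.450000) = -2.010362, f(8.200000) = 3.101934 (opposite signs)
step 1: m = 5.325000, f(m) = 0.718088 > 0 → root in [2.450000, 5.325000]
step 2: m = 3.887500, f(m) = -0.572621 < 0 → root in [3.887500, 5.325000]
step 3: m = 4.606250, f(m) = 0.085058 > 0 → root in [3.887500, 4.606250]
step 4: m = 4.246875, f(m) = -0.240188 < 0 → root in [4.246875, 4.606250]
Midpoint of [4.246875, 4.606250] = 4.426562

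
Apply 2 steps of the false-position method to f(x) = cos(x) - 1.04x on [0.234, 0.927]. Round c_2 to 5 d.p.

f(0.234000) = 0.729387, f(0.927000) = -0.363844
step 1: c = 0.696359, f(c) = 0.042969 > 0 → new bracket [0.696359, 0.927000]
step 2: c = 0.720720, f(c) = 0.001781 > 0 → new bracket [0.720720, 0.927000]

0.72072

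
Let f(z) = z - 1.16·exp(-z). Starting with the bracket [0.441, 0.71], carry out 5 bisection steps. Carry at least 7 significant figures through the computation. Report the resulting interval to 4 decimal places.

f(0.441000) = -0.305336, f(0.710000) = 0.139693 (opposite signs)
step 1: m = 0.575500, f(m) = -0.076911 < 0 → root in [0.575500, 0.710000]
step 2: m = 0.642750, f(m) = 0.032771 > 0 → root in [0.575500, 0.642750]
step 3: m = 0.609125, f(m) = -0.021714 < 0 → root in [0.609125, 0.642750]
step 4: m = 0.625937, f(m) = 0.005616 > 0 → root in [0.609125, 0.625937]
step 5: m = 0.617531, f(m) = -0.008027 < 0 → root in [0.617531, 0.625937]

[0.6175, 0.6259]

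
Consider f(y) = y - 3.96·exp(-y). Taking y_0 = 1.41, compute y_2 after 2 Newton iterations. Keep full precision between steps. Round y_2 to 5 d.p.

f'(y) = 1 + 3.96·exp(-y)
y_0 = 1.410000: f = 0.443193, f' = 1.966807 → y_1 = 1.410000 - (0.443193)/(1.966807) = 1.184664
y_1 = 1.184664: f = -0.026498, f' = 2.211162 → y_2 = 1.184664 - (-0.026498)/(2.211162) = 1.196648

1.19665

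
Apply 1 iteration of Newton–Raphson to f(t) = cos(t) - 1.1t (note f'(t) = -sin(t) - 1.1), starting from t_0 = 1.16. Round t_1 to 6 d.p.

t_0 = 1.160000: f = -0.876660, f' = -2.016803 → t_1 = 1.160000 - (-0.876660)/(-2.016803) = 0.725322

0.725322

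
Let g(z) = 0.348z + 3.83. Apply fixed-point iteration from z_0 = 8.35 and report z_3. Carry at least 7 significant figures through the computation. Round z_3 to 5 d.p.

z_1 = g(8.350000) = 6.735800
z_2 = g(6.735800) = 6.174058
z_3 = g(6.174058) = 5.978572

5.97857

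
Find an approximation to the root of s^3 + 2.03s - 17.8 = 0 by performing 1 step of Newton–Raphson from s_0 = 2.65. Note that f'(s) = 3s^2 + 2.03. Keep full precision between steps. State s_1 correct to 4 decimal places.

2.3820

s_0 = 2.650000: f = 6.189125, f' = 23.097500 → s_1 = 2.650000 - (6.189125)/(23.097500) = 2.382044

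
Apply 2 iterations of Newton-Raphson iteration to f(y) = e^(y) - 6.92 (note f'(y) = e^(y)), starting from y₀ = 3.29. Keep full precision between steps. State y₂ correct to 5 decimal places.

2.08931

Newton update: y ← y − f(y)/f'(y).
y_0 = 3.290000: f = 19.922864, f' = 26.842864 → y_1 = 3.290000 - (19.922864)/(26.842864) = 2.547797
y_1 = 2.547797: f = 5.858916, f' = 12.778916 → y_2 = 2.547797 - (5.858916)/(12.778916) = 2.089314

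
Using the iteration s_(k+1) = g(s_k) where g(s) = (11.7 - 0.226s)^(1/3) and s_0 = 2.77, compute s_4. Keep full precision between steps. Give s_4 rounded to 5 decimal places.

2.23701

s_1 = g(2.770000) = 2.228955
s_2 = g(2.228955) = 2.237129
s_3 = g(2.237129) = 2.237006
s_4 = g(2.237006) = 2.237007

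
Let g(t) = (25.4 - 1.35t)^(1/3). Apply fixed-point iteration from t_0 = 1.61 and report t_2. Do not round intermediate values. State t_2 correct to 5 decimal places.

2.78273

t_1 = g(1.610000) = 2.853172
t_2 = g(2.853172) = 2.782726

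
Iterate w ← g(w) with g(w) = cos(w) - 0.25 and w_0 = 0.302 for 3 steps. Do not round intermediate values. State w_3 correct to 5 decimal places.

0.62188

w_1 = g(0.302000) = 0.704744
w_2 = g(0.704744) = 0.511778
w_3 = g(0.511778) = 0.621875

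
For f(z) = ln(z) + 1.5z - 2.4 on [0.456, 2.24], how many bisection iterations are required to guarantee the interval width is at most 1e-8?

Initial width b − a = 2.24 − 0.456 = 1.784000.
After n steps the width is (b−a)/2^n; need (b−a)/2^n ≤ 1e-8.
So n ≥ log₂(1.784000/1e-8) = log₂(178400000.0000) ≈ 27.4105.
Hence n = 28.

28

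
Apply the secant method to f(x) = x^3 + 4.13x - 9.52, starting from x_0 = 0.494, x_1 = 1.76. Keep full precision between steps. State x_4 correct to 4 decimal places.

f(x_0) = -7.359226, f(x_1) = 3.200576
x_2 = 1.760000 - (3.200576)·(1.760000 - 0.494000)/(3.200576 - (-7.359226)) = 1.376287; f(x_2) = -1.229015
x_3 = 1.376287 - (-1.229015)·(1.376287 - 1.760000)/(-1.229015 - (3.200576)) = 1.482751; f(x_3) = -0.136340
x_4 = 1.482751 - (-0.136340)·(1.482751 - 1.376287)/(-0.136340 - (-1.229015)) = 1.496035; f(x_4) = 0.006928

1.4960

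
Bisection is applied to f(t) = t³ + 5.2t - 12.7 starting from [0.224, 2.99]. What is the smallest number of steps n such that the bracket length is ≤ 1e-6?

22

Initial width b − a = 2.99 − 0.224 = 2.766000.
After n steps the width is (b−a)/2^n; need (b−a)/2^n ≤ 1e-6.
So n ≥ log₂(2.766000/1e-6) = log₂(2766000.0000) ≈ 21.3994.
Hence n = 22.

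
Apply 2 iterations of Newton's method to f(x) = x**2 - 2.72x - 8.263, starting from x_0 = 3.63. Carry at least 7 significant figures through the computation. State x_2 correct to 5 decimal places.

Newton update: x ← x − f(x)/f'(x).
f'(x) = 2x - 2.72
x_0 = 3.630000: f = -4.959700, f' = 4.540000 → x_1 = 3.630000 - (-4.959700)/(4.540000) = 4.722445
x_1 = 4.722445: f = 1.193436, f' = 6.724890 → x_2 = 4.722445 - (1.193436)/(6.724890) = 4.544979

4.54498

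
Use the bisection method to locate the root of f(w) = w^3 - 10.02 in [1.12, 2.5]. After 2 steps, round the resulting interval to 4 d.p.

[2.1550, 2.5000]

f(1.120000) = -8.615072, f(2.500000) = 5.605000 (opposite signs)
step 1: m = 1.810000, f(m) = -4.090259 < 0 → root in [1.810000, 2.500000]
step 2: m = 2.155000, f(m) = -0.012126 < 0 → root in [2.155000, 2.500000]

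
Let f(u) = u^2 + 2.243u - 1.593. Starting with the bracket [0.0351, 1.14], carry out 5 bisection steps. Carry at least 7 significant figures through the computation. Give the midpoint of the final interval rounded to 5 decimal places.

f(0.035100) = -1.513039, f(1.140000) = 2.263620 (opposite signs)
step 1: m = 0.587550, f(m) = 0.070090 > 0 → root in [0.035100, 0.587550]
step 2: m = 0.311325, f(m) = -0.797775 < 0 → root in [0.311325, 0.587550]
step 3: m = 0.449437, f(m) = -0.382918 < 0 → root in [0.449437, 0.587550]
step 4: m = 0.518494, f(m) = -0.161183 < 0 → root in [0.518494, 0.587550]
step 5: m = 0.553022, f(m) = -0.046739 < 0 → root in [0.553022, 0.587550]
Midpoint of [0.553022, 0.587550] = 0.570286

0.57029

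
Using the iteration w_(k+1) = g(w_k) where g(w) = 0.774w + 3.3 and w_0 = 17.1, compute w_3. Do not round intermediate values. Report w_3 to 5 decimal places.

w_1 = g(17.100000) = 16.535400
w_2 = g(16.535400) = 16.098400
w_3 = g(16.098400) = 15.760161

15.76016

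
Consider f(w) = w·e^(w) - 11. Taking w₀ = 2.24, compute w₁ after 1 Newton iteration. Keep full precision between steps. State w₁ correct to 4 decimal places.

f'(w) = (w + 1)·e^(w)
w_0 = 2.240000: f = 10.041062, f' = 30.434393 → w_1 = 2.240000 - (10.041062)/(30.434393) = 1.910075

1.9101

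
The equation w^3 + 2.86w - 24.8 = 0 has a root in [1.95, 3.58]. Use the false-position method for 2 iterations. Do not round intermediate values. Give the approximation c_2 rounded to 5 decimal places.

f(1.950000) = -11.808125, f(3.580000) = 31.321512
step 1: c = 2.396265, f(c) = -4.187124 < 0 → new bracket [2.396265, 3.580000]
step 2: c = 2.535849, f(c) = -1.240615 < 0 → new bracket [2.535849, 3.580000]

2.53585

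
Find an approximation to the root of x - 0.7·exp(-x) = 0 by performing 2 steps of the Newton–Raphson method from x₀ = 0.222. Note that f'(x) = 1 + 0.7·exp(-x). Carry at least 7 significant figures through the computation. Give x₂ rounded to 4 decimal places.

0.4475

Newton update: x ← x − f(x)/f'(x).
x_0 = 0.222000: f = -0.338641, f' = 1.560641 → x_1 = 0.222000 - (-0.338641)/(1.560641) = 0.438988
x_1 = 0.438988: f = -0.012294, f' = 1.451282 → x_2 = 0.438988 - (-0.012294)/(1.451282) = 0.447459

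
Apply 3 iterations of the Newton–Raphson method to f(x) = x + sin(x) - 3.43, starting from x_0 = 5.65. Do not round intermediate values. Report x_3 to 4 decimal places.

4.3759

Newton update: x ← x − f(x)/f'(x).
f'(x) = 1 + cos(x)
x_0 = 5.650000: f = 1.628284, f' = 1.806147 → x_1 = 5.650000 - (1.628284)/(1.806147) = 4.748476
x_1 = 4.748476: f = 0.319127, f' = 1.036079 → x_2 = 4.748476 - (0.319127)/(1.036079) = 4.440462
x_2 = 4.440462: f = 0.047207, f' = 0.731412 → x_3 = 4.440462 - (0.047207)/(0.731412) = 4.375920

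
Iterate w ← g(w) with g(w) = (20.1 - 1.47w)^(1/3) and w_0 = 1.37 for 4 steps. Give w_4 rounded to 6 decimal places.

w_1 = g(1.370000) = 2.624913
w_2 = g(2.624913) = 2.532450
w_3 = g(2.532450) = 2.539495
w_4 = g(2.539495) = 2.538960

2.538960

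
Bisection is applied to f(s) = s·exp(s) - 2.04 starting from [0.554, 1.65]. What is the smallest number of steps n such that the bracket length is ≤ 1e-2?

7

Initial width b − a = 1.65 − 0.554 = 1.096000.
After n steps the width is (b−a)/2^n; need (b−a)/2^n ≤ 1e-2.
So n ≥ log₂(1.096000/1e-2) = log₂(109.6000) ≈ 6.7761.
Hence n = 7.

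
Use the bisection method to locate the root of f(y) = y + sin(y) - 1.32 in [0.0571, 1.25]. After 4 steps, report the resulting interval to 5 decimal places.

[0.65355, 0.72811]

f(0.057100) = -1.205831, f(1.250000) = 0.878985 (opposite signs)
step 1: m = 0.653550, f(m) = -0.058441 < 0 → root in [0.653550, 1.250000]
step 2: m = 0.951775, f(m) = 0.446222 > 0 → root in [0.653550, 0.951775]
step 3: m = 0.802663, f(m) = 0.201871 > 0 → root in [0.653550, 0.802663]
step 4: m = 0.728106, f(m) = 0.073564 > 0 → root in [0.653550, 0.728106]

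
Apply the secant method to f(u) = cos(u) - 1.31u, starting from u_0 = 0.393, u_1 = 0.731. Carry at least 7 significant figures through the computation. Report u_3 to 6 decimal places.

f(u_0) = 0.408934, f(u_1) = -0.213103
u_2 = 0.731000 - (-0.213103)·(0.731000 - 0.393000)/(-0.213103 - (0.408934)) = 0.615205; f(u_2) = 0.010736
u_3 = 0.615205 - (0.010736)·(0.615205 - 0.731000)/(0.010736 - (-0.213103)) = 0.620759; f(u_3) = 0.000243

0.620759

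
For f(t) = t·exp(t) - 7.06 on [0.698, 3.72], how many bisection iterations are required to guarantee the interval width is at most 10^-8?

Initial width b − a = 3.72 − 0.698 = 3.022000.
After n steps the width is (b−a)/2^n; need (b−a)/2^n ≤ 10^-8.
So n ≥ log₂(3.022000/10^-8) = log₂(302200000.0000) ≈ 28.1709.
Hence n = 29.

29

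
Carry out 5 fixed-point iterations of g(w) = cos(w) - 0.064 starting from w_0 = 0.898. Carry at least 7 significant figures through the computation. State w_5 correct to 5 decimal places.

0.67749

w_1 = g(0.898000) = 0.559175
w_2 = g(0.559175) = 0.783693
w_3 = g(0.783693) = 0.644312
w_4 = g(0.644312) = 0.735513
w_5 = g(0.735513) = 0.677486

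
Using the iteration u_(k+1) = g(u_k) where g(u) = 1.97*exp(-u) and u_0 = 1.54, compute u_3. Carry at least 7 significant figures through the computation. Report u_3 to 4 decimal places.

u_1 = g(1.540000) = 0.422331
u_2 = g(0.422331) = 1.291369
u_3 = g(1.291369) = 0.541542

0.5415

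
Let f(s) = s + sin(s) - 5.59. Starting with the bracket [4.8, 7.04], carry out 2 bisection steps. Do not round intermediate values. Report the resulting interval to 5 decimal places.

[5.92000, 6.48000]

f(4.800000) = -1.786165, f(7.040000) = 2.136609 (opposite signs)
step 1: m = 5.920000, f(m) = -0.025254 < 0 → root in [5.920000, 7.040000]
step 2: m = 6.480000, f(m) = 1.085547 > 0 → root in [5.920000, 6.480000]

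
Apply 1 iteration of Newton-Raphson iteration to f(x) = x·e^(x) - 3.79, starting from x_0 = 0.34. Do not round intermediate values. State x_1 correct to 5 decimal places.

2.09941

Newton update: x ← x − f(x)/f'(x).
f'(x) = (x + 1)·e^(x)
x_0 = 0.340000: f = -3.312318, f' = 1.882630 → x_1 = 0.340000 - (-3.312318)/(1.882630) = 2.099410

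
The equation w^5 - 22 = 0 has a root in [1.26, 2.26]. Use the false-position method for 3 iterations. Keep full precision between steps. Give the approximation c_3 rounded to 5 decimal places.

1.81914

f(1.260000) = -18.824203, f(2.260000) = 36.957926
step 1: c = 1.597459, f(c) = -11.597227 < 0 → new bracket [1.597459, 2.260000]
step 2: c = 1.755705, f(c) = -5.317637 < 0 → new bracket [1.755705, 2.260000]
step 3: c = 1.819138, f(c) = -2.078232 < 0 → new bracket [1.819138, 2.260000]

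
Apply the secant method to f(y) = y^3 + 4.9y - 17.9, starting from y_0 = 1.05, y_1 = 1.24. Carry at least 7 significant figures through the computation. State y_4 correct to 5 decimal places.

1.99364

Secant update: y_(k+1) = y_k − f(y_k)·(y_k − y_(k-1))/(f(y_k) − f(y_(k-1))).
f(y_0) = -11.597375, f(y_1) = -9.917376
y_2 = 1.240000 - (-9.917376)·(1.240000 - 1.050000)/(-9.917376 - (-11.597375)) = 2.361609; f(y_2) = 6.843036
y_3 = 2.361609 - (6.843036)·(2.361609 - 1.240000)/(6.843036 - (-9.917376)) = 1.903672; f(y_3) = -1.673164
y_4 = 1.903672 - (-1.673164)·(1.903672 - 2.361609)/(-1.673164 - (6.843036)) = 1.993642; f(y_4) = -0.207208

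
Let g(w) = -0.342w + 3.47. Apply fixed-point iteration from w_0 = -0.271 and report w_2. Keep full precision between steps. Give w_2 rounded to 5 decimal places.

w_1 = g(-0.271000) = 3.562682
w_2 = g(3.562682) = 2.251563

2.25156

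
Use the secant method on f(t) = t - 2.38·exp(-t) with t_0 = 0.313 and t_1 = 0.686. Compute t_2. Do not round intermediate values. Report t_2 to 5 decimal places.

0.89497

f(t_0) = -1.427375, f(t_1) = -0.512536
t_2 = 0.686000 - (-0.512536)·(0.686000 - 0.313000)/(-0.512536 - (-1.427375)) = 0.894972; f(t_2) = -0.077541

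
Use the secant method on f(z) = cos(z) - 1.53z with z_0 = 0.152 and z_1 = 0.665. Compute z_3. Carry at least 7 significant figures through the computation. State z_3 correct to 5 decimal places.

f(z_0) = 0.755910, f(z_1) = -0.230533
z_2 = 0.665000 - (-0.230533)·(0.665000 - 0.152000)/(-0.230533 - (0.755910)) = 0.545111; f(z_2) = 0.021050
z_3 = 0.545111 - (0.021050)·(0.545111 - 0.665000)/(0.021050 - (-0.230533)) = 0.555142; f(z_3) = 0.000458

0.55514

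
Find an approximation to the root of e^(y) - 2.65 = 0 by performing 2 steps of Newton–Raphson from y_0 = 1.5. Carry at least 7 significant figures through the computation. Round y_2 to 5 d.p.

0.98112

Newton update: y ← y − f(y)/f'(y).
f'(y) = e^(y)
y_0 = 1.500000: f = 1.831689, f' = 4.481689 → y_1 = 1.500000 - (1.831689)/(4.481689) = 1.091295
y_1 = 1.091295: f = 0.328128, f' = 2.978128 → y_2 = 1.091295 - (0.328128)/(2.978128) = 0.981116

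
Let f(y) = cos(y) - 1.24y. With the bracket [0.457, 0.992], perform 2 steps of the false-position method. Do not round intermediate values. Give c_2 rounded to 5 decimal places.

f(0.457000) = 0.330700, f(0.992000) = -0.683063
step 1: c = 0.631523, f(c) = 0.024042 > 0 → new bracket [0.631523, 0.992000]
step 2: c = 0.643779, f(c) = 0.001548 > 0 → new bracket [0.643779, 0.992000]

0.64378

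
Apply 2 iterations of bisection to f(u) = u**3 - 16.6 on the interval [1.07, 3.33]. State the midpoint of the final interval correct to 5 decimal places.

2.48250

f(1.070000) = -15.374957, f(3.330000) = 20.326037 (opposite signs)
step 1: m = 2.200000, f(m) = -5.952000 < 0 → root in [2.200000, 3.330000]
step 2: m = 2.765000, f(m) = 4.539047 > 0 → root in [2.200000, 2.765000]
Midpoint of [2.200000, 2.765000] = 2.482500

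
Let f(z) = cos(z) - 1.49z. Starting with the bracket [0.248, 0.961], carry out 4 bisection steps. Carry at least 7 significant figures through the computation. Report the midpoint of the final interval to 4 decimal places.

0.5822

f(0.248000) = 0.599885, f(0.961000) = -0.859189 (opposite signs)
step 1: m = 0.604500, f(m) = -0.077919 < 0 → root in [0.248000, 0.604500]
step 2: m = 0.426250, f(m) = 0.275410 > 0 → root in [0.426250, 0.604500]
step 3: m = 0.515375, f(m) = 0.102199 > 0 → root in [0.515375, 0.604500]
step 4: m = 0.559937, f(m) = 0.012981 > 0 → root in [0.559937, 0.604500]
Midpoint of [0.559937, 0.604500] = 0.582219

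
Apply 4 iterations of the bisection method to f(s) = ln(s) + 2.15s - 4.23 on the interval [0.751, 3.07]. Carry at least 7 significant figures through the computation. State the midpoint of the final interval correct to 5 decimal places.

f(0.751000) = -2.901700, f(3.070000) = 3.492178 (opposite signs)
step 1: m = 1.910500, f(m) = 0.524940 > 0 → root in [0.751000, 1.910500]
step 2: m = 1.330750, f(m) = -1.083145 < 0 → root in [1.330750, 1.910500]
step 3: m = 1.620625, f(m) = -0.262844 < 0 → root in [1.620625, 1.910500]
step 4: m = 1.765562, f(m) = 0.134429 > 0 → root in [1.620625, 1.765562]
Midpoint of [1.620625, 1.765562] = 1.693094

1.69309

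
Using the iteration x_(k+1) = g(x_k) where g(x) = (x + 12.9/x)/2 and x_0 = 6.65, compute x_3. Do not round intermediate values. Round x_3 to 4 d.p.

x_1 = g(6.650000) = 4.294925
x_2 = g(4.294925) = 3.649235
x_3 = g(3.649235) = 3.592111

3.5921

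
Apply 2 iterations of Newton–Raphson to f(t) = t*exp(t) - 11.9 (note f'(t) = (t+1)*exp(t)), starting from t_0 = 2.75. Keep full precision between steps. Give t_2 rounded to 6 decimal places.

Newton update: t ← t − f(t)/f'(t).
t_0 = 2.750000: f = 31.117238, f' = 58.659870 → t_1 = 2.750000 - (31.117238)/(58.659870) = 2.219531
t_1 = 2.219531: f = 8.526376, f' = 29.629391 → t_2 = 2.219531 - (8.526376)/(29.629391) = 1.931764

1.931764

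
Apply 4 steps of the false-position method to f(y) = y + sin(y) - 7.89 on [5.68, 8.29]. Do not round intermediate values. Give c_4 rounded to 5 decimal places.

7.13750

f(5.680000) = -2.777269, f(8.290000) = 1.306440
step 1: c = 7.455021, f(c) = 0.486487 > 0 → new bracket [5.680000, 7.455021]
step 2: c = 7.190441, f(c) = 0.088258 > 0 → new bracket [5.680000, 7.190441]
step 3: c = 7.143920, f(c) = 0.012241 > 0 → new bracket [5.680000, 7.143920]
step 4: c = 7.137496, f(c) = 0.001614 > 0 → new bracket [5.680000, 7.137496]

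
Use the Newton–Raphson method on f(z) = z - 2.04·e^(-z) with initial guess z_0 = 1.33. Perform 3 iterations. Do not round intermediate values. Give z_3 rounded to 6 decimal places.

f'(z) = 1 + 2.04·e^(-z)
z_0 = 1.330000: f = 0.790466, f' = 1.539534 → z_1 = 1.330000 - (0.790466)/(1.539534) = 0.816555
z_1 = 0.816555: f = -0.085027, f' = 1.901582 → z_2 = 0.816555 - (-0.085027)/(1.901582) = 0.861268
z_2 = 0.861268: f = -0.000888, f' = 1.862156 → z_3 = 0.861268 - (-0.000888)/(1.862156) = 0.861745

0.861745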